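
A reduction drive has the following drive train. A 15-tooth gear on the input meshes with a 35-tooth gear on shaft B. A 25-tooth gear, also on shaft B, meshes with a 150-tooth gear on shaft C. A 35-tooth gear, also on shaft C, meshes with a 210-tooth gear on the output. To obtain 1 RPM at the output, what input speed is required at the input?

84 RPM

Overall ratio R = 2.3333 × 6 × 6 = 84.
Required input speed = output speed × R = 1 × 84 = 84 RPM.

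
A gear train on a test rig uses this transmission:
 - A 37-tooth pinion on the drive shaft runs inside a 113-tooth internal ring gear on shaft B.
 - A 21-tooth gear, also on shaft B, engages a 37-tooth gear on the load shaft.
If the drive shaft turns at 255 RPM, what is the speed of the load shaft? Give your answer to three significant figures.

internal gear 113/37 = 3.0541 → 255/3.0541 = 83.496 RPM
gear mesh 37/21 = 1.7619 → 83.496/1.7619 = 47.389 RPM

47.4 RPM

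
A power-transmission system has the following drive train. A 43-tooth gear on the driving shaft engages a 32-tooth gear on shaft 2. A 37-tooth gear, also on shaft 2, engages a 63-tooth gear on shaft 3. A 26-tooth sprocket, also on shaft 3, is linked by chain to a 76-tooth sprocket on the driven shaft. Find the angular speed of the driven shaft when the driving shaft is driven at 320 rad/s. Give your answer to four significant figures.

86.40 rad/s

Gear mesh: ratio = 32/43 = 0.74419, so shaft 2 turns at 320 / 0.74419 = 430 rad/s.
Gear mesh: ratio = 63/37 = 1.7027, so shaft 3 turns at 430 / 1.7027 = 252.54 rad/s.
Chain: ratio = 76/26 = 2.9231, so the driven shaft turns at 252.54 / 2.9231 = 86.395 rad/s.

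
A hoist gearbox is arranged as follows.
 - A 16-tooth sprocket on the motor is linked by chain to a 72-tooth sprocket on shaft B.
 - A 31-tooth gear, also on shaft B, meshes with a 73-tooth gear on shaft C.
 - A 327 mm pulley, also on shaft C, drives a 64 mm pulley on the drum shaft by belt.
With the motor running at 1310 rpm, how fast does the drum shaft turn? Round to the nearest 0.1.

chain 72/16 = 4.5 → 1310/4.5 = 291.11 rpm
gear mesh 73/31 = 2.3548 → 291.11/2.3548 = 123.62 rpm
belt 64/327 = 0.19572 → 123.62/0.19572 = 631.63 rpm

631.6 rpm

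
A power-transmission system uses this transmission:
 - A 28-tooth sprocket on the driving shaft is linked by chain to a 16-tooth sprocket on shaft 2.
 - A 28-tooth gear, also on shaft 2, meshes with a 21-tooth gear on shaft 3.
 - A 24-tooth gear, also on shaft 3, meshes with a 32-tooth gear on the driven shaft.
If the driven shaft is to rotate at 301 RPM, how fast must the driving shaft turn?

172 RPM

Overall ratio R = 0.57143 × 0.75 × 1.3333 = 0.57143.
Required input speed = output speed × R = 301 × 0.57143 = 172 RPM.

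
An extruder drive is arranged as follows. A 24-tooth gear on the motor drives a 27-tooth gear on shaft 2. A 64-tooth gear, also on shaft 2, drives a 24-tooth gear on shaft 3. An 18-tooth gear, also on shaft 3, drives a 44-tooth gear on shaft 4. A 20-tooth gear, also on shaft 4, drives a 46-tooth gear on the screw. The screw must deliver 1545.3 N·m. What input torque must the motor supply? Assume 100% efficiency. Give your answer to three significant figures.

652 N·m

Overall ratio R = 1.125 × 0.375 × 2.4444 × 2.3 = 2.3719.
Input torque = output torque / R = 1545.3 / 2.3719 = 651.51 N·m.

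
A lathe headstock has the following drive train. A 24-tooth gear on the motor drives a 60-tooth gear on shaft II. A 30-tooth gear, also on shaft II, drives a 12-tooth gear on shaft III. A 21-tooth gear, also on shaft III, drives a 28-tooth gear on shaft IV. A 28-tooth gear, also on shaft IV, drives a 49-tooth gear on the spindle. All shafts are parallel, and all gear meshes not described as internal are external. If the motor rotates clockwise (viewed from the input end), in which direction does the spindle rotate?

the motor → shaft II: external mesh, 1 reversal → CCW.
shaft II → shaft III: external mesh, 1 reversal → CW.
shaft III → shaft IV: external mesh, 1 reversal → CCW.
shaft IV → the spindle: external mesh, 1 reversal → CW.
4 reversals in total — an even number — so the spindle turns the same way as the motor.

clockwise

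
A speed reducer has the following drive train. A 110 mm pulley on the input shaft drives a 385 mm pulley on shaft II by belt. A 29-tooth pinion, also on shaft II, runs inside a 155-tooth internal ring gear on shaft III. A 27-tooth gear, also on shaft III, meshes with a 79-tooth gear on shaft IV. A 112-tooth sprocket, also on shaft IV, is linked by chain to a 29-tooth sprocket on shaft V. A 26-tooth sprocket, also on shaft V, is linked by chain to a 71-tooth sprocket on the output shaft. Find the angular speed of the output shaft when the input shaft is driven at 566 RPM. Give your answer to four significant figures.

14.62 RPM

belt 385/110 = 3.5 → 566/3.5 = 161.71 RPM
internal gear 155/29 = 5.3448 → 161.71/5.3448 = 30.256 RPM
gear mesh 79/27 = 2.9259 → 30.256/2.9259 = 10.341 RPM
chain 29/112 = 0.25893 → 10.341/0.25893 = 39.937 RPM
chain 71/26 = 2.7308 → 39.937/2.7308 = 14.625 RPM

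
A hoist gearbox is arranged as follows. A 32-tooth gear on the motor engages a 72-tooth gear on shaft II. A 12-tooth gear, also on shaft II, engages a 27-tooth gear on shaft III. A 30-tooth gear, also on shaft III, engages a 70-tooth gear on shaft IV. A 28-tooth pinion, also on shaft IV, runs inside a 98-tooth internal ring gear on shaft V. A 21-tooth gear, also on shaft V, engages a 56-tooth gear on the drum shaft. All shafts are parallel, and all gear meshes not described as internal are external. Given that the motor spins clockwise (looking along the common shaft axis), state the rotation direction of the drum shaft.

clockwise

the motor → shaft II: external mesh, 1 reversal → CCW.
shaft II → shaft III: external mesh, 1 reversal → CW.
shaft III → shaft IV: external mesh, 1 reversal → CCW.
shaft IV → shaft V: internal mesh, same direction → CCW.
shaft V → the drum shaft: external mesh, 1 reversal → CW.
4 reversals in total — an even number — so the drum shaft turns the same way as the motor.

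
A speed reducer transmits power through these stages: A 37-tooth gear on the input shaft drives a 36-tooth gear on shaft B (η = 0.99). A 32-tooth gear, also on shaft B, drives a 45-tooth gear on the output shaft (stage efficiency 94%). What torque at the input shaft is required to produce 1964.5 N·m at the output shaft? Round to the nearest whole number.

Overall ratio R = 0.97297 × 1.4062 = 1.3682; overall efficiency η = 0.99 × 0.94 = 0.9306.
Input torque = output torque / (R × η) = 1964.5 / (1.3682 × 0.9306) = 1542.9 N·m.

1543 N·m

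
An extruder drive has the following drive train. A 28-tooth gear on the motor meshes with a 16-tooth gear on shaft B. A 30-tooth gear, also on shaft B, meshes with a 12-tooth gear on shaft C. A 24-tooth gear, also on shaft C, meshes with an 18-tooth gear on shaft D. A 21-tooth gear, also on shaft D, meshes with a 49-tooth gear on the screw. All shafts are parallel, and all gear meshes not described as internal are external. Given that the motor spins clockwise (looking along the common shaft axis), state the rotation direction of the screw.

the motor → shaft B: external mesh, 1 reversal → CCW.
shaft B → shaft C: external mesh, 1 reversal → CW.
shaft C → shaft D: external mesh, 1 reversal → CCW.
shaft D → the screw: external mesh, 1 reversal → CW.
4 reversals in total — an even number — so the screw turns the same way as the motor.

clockwise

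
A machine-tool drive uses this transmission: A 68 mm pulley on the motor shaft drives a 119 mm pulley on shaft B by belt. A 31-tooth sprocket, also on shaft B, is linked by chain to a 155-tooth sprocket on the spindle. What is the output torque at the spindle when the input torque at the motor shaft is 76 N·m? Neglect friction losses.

665 N·m

belt 119/68 = 1.75 → τ = 76·1.75 = 133 N·m
chain 155/31 = 5 → τ = 133·5 = 665 N·m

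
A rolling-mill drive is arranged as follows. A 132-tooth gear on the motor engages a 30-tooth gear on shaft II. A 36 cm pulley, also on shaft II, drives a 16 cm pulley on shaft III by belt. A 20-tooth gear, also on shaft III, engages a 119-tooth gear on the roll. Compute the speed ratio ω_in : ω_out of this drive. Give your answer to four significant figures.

Each stage contributes driven/driver: gear mesh 30/132 = 0.22727, belt 16/36 = 0.44444, gear mesh 119/20 = 5.95.
Overall: 0.22727 × 0.44444 × 5.95 = 0.60101.

0.6010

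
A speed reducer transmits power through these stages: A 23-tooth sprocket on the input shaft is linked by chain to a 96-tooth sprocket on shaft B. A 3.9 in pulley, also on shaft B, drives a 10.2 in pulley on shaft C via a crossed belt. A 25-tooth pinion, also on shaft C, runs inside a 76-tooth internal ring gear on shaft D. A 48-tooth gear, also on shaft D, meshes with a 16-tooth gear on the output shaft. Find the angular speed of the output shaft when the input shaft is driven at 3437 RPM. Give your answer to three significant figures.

chain 96/23 = 4.1739 → 3437/4.1739 = 823.45 RPM
belt 10.2/3.9 = 2.6154 → 823.45/2.6154 = 314.85 RPM
internal gear 76/25 = 3.04 → 314.85/3.04 = 103.57 RPM
gear mesh 16/48 = 0.33333 → 103.57/0.33333 = 310.7 RPM

311 RPM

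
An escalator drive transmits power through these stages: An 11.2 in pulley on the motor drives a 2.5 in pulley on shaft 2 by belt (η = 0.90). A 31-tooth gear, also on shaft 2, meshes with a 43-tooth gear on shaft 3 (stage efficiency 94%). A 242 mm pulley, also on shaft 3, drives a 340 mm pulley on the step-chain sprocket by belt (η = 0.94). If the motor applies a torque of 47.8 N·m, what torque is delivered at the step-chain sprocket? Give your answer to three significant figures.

16.5 N·m

belt 2.5/11.2 = 0.22321 → τ = 47.8·0.22321·0.90 = 9.6027 N·m
gear mesh 43/31 = 1.3871 → τ = 9.6027·1.3871·0.94 = 12.521 N·m
belt 340/242 = 1.405 → τ = 12.521·1.405·0.94 = 16.536 N·m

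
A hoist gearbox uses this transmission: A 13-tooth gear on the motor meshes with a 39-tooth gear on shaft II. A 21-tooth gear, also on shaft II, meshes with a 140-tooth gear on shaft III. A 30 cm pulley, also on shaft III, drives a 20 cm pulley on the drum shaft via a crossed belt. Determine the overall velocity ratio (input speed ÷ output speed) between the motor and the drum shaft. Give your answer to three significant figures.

Each stage contributes driven/driver: gear mesh 39/13 = 3, gear mesh 140/21 = 6.6667, belt 20/30 = 0.66667.
Overall: 3 × 6.6667 × 0.66667 = 13.333.

13.3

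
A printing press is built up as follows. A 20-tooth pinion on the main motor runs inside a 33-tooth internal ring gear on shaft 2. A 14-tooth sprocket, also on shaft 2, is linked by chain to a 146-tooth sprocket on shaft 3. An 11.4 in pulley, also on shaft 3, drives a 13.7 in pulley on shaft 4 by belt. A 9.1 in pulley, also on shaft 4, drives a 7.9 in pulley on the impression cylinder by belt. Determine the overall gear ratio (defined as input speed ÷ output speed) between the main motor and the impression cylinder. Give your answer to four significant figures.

Each stage contributes driven/driver: internal gear 33/20 = 1.65, chain 146/14 = 10.429, belt 13.7/11.4 = 1.2018, belt 7.9/9.1 = 0.86813.
Overall: 1.65 × 10.429 × 1.2018 × 0.86813 = 17.952.

17.95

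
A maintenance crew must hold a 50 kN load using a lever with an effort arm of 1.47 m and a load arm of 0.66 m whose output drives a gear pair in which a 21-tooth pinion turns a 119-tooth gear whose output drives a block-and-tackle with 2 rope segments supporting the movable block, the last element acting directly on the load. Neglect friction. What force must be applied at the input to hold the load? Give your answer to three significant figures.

1.98 kN

Lever MA = effort arm / load arm = 1.47/0.66 = 2.2273.
Gear pair MA = 119/21 = 5.6667.
Block-and-tackle MA = number of supporting rope parts = 2.
Combined ideal MA = 2.2273 × 5.6667 × 2 = 25.242.
Effort = load / MA = 50 / 25.242 = 1.9808 kN.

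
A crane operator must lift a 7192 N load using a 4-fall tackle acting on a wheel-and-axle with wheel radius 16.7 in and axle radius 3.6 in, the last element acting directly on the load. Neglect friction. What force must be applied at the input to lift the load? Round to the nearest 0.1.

387.6 N

Block-and-tackle MA = number of supporting rope parts = 4.
Wheel-and-axle MA = R/r = 16.7/3.6 = 4.6389.
Combined ideal MA = 4 × 4.6389 = 18.556.
Effort = load / MA = 7192 / 18.556 = 387.59 N.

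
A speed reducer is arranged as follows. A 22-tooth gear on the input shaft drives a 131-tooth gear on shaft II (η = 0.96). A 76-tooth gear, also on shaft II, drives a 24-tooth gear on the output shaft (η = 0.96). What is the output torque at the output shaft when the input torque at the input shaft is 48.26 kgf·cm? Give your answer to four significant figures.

Gear mesh: ratio = 131/22 = 5.9545; torque at shaft II = 48.26 × 5.9545 × 0.96 = 275.87 kgf·cm.
Gear mesh: ratio = 24/76 = 0.31579; torque at the output shaft = 275.87 × 0.31579 × 0.96 = 83.633 kgf·cm.

83.63 kgf·cm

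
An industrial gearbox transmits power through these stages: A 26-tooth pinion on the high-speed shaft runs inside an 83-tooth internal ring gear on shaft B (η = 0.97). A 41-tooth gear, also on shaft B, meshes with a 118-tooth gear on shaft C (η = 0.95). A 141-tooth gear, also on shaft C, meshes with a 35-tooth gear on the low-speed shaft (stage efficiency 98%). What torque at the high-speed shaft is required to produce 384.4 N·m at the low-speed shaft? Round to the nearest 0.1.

Overall ratio R = 3.1923 × 2.878 × 0.24823 = 2.2806; overall efficiency η = 0.97 × 0.95 × 0.98 = 0.9031.
Input torque = output torque / (R × η) = 384.4 / (2.2806 × 0.9031) = 186.64 N·m.

186.6 N·m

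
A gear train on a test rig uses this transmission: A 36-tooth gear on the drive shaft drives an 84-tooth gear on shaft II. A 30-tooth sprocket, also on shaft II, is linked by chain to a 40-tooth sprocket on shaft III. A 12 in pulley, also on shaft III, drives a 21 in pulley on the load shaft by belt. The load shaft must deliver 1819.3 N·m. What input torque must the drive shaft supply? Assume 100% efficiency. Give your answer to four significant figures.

Overall ratio R = 2.3333 × 1.3333 × 1.75 = 5.4444.
Input torque = output torque / R = 1819.3 / 5.4444 = 334.16 N·m.

334.2 N·m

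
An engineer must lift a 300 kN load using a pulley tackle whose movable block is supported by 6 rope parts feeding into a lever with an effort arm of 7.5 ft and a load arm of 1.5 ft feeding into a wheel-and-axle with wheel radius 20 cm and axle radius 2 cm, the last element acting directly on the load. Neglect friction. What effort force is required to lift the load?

1 kN

Block-and-tackle MA = number of supporting rope parts = 6.
Lever MA = effort arm / load arm = 7.5/1.5 = 5.
Wheel-and-axle MA = R/r = 20/2 = 10.
Combined ideal MA = 6 × 5 × 10 = 300.
Effort = load / MA = 300 / 300 = 1 kN.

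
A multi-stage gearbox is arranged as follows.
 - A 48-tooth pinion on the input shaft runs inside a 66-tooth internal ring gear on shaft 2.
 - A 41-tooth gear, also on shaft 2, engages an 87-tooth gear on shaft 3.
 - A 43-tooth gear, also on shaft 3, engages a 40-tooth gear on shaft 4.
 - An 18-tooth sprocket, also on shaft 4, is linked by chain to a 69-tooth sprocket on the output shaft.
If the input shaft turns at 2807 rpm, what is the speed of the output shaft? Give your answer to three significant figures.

270 rpm

the input shaft → shaft 2 (internal gear, 66/48): 2807 ÷ 1.375 = 2041.5 rpm
shaft 2 → shaft 3 (gear mesh, 87/41): 2041.5 ÷ 2.122 = 962.06 rpm
shaft 3 → shaft 4 (gear mesh, 40/43): 962.06 ÷ 0.93023 = 1034.2 rpm
shaft 4 → the output shaft (chain, 69/18): 1034.2 ÷ 3.8333 = 269.8 rpm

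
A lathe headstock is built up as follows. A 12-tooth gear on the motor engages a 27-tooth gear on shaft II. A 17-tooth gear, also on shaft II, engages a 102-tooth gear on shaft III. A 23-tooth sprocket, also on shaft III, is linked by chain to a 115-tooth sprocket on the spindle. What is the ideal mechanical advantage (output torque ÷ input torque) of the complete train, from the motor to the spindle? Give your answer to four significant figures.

67.50

Each stage contributes driven/driver: gear mesh 27/12 = 2.25, gear mesh 102/17 = 6, chain 115/23 = 5.
Overall: 2.25 × 6 × 5 = 67.5.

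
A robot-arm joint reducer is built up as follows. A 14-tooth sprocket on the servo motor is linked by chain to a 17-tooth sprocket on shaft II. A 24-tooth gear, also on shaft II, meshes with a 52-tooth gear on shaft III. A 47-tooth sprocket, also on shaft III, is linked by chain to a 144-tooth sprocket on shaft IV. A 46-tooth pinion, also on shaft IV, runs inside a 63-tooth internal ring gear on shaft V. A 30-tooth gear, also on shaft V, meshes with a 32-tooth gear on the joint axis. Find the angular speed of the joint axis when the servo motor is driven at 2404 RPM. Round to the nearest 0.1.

the servo motor → shaft II (chain, 17/14): 2404 ÷ 1.2143 = 1979.8 RPM
shaft II → shaft III (gear mesh, 52/24): 1979.8 ÷ 2.1667 = 913.74 RPM
shaft III → shaft IV (chain, 144/47): 913.74 ÷ 3.0638 = 298.23 RPM
shaft IV → shaft V (internal gear, 63/46): 298.23 ÷ 1.3696 = 217.76 RPM
shaft V → the joint axis (gear mesh, 32/30): 217.76 ÷ 1.0667 = 204.15 RPM

204.1 RPM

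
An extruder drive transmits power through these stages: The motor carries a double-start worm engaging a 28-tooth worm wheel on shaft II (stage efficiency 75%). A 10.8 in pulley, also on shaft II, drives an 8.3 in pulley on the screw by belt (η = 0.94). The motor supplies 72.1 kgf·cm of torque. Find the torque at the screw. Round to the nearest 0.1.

546.9 kgf·cm

worm 28/2 = 14 → τ = 72.1·14·0.75 = 757.05 kgf·cm
belt 8.3/10.8 = 0.76852 → τ = 757.05·0.76852·0.94 = 546.9 kgf·cm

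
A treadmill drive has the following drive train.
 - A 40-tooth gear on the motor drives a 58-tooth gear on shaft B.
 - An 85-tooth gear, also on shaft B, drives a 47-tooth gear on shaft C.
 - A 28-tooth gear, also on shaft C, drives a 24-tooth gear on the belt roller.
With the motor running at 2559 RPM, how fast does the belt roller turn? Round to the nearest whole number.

3724 RPM

Gear mesh: ratio = 58/40 = 1.45, so shaft B turns at 2559 / 1.45 = 1764.8 RPM.
Gear mesh: ratio = 47/85 = 0.55294, so shaft C turns at 1764.8 / 0.55294 = 3191.7 RPM.
Gear mesh: ratio = 24/28 = 0.85714, so the belt roller turns at 3191.7 / 0.85714 = 3723.7 RPM.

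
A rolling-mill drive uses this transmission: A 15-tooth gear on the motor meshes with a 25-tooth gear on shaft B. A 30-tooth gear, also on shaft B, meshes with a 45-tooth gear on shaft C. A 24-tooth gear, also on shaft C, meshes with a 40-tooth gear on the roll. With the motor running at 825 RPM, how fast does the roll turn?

gear mesh 25/15 = 1.6667 → 825/1.6667 = 495 RPM
gear mesh 45/30 = 1.5 → 495/1.5 = 330 RPM
gear mesh 40/24 = 1.6667 → 330/1.6667 = 198 RPM

198 RPM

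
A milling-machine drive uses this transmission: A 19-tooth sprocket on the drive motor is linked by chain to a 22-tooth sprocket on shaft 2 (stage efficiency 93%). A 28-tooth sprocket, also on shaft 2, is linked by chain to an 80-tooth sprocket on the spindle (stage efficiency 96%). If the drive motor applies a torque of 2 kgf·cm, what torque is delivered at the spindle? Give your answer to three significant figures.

5.91 kgf·cm

After the chain (22/19): 2 × 1.1579 × 0.93 = 2.1537 kgf·cm
After the chain (80/28): 2.1537 × 2.8571 × 0.96 = 5.9072 kgf·cm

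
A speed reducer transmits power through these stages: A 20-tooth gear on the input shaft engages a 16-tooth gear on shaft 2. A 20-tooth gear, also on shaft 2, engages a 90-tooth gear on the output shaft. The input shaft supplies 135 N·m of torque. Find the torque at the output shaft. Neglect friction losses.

Gear mesh: ratio = 16/20 = 0.8; torque at shaft 2 = 135 × 0.8 = 108 N·m.
Gear mesh: ratio = 90/20 = 4.5; torque at the output shaft = 108 × 4.5 = 486 N·m.

486 N·m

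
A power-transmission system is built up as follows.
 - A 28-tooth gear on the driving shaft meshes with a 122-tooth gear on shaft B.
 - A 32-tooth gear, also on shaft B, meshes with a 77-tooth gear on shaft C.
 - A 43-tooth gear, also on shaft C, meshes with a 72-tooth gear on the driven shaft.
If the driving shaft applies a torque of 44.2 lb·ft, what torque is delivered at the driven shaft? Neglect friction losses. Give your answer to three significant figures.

gear mesh 122/28 = 4.3571 → τ = 44.2·4.3571 = 192.59 lb·ft
gear mesh 77/32 = 2.4062 → τ = 192.59·2.4062 = 463.41 lb·ft
gear mesh 72/43 = 1.6744 → τ = 463.41·1.6744 = 775.94 lb·ft

776 lb·ft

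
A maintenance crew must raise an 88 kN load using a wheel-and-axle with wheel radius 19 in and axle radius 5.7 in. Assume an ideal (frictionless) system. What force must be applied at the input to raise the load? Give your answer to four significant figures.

Wheel-and-axle MA = R/r = 19/5.7 = 3.3333.
Effort = load / MA = 88 / 3.3333 = 26.4 kN.

26.40 kN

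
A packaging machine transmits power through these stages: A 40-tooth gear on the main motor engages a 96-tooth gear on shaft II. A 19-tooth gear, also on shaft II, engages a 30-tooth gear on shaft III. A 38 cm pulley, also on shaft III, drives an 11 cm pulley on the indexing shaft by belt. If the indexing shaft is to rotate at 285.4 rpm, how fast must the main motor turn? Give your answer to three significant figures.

Overall ratio R = 2.4 × 1.5789 × 0.28947 = 1.097.
Required input speed = output speed × R = 285.4 × 1.097 = 313.07 rpm.

313 rpm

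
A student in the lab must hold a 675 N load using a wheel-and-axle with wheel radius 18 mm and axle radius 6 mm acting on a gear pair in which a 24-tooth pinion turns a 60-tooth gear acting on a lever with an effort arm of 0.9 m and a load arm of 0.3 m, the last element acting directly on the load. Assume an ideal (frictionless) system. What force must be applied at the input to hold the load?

Wheel-and-axle MA = R/r = 18/6 = 3.
Gear pair MA = 60/24 = 2.5.
Lever MA = effort arm / load arm = 0.9/0.3 = 3.
Combined ideal MA = 3 × 2.5 × 3 = 22.5.
Effort = load / MA = 675 / 22.5 = 30 N.

30 N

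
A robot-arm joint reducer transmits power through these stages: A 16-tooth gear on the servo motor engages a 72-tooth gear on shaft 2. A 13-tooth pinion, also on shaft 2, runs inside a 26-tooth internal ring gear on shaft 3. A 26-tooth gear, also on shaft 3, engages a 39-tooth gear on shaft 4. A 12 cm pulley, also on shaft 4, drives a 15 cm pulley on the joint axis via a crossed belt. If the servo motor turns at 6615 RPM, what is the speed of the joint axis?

Gear mesh: ratio = 72/16 = 4.5, so shaft 2 turns at 6615 / 4.5 = 1470 RPM.
Internal gear: ratio = 26/13 = 2, so shaft 3 turns at 1470 / 2 = 735 RPM.
Gear mesh: ratio = 39/26 = 1.5, so shaft 4 turns at 735 / 1.5 = 490 RPM.
Belt: ratio = 15/12 = 1.25, so the joint axis turns at 490 / 1.25 = 392 RPM.

392 RPM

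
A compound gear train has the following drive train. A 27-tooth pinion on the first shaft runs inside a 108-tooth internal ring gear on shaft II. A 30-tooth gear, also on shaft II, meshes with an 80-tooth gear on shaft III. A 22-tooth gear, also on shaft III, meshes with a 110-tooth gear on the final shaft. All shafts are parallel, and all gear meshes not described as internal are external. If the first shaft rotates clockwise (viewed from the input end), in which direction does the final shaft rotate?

the first shaft → shaft II: internal mesh, same direction → CW.
shaft II → shaft III: external mesh, 1 reversal → CCW.
shaft III → the final shaft: external mesh, 1 reversal → CW.
2 reversals in total — an even number — so the final shaft turns the same way as the first shaft.

clockwise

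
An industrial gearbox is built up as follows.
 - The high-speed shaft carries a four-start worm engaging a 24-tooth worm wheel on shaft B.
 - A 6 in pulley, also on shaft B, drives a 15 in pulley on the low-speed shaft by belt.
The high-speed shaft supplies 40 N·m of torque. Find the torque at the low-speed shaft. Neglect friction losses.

600 N·m

worm 24/4 = 6 → τ = 40·6 = 240 N·m
belt 15/6 = 2.5 → τ = 240·2.5 = 600 N·m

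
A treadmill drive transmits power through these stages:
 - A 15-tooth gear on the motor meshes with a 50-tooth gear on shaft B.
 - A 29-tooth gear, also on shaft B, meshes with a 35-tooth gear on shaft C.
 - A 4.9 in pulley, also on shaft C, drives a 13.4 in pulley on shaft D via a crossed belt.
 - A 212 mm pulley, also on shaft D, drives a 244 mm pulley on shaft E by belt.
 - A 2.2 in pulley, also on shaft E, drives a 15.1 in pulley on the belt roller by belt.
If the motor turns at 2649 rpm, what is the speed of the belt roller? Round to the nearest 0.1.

the motor → shaft B (gear mesh, 50/15): 2649 ÷ 3.3333 = 794.7 rpm
shaft B → shaft C (gear mesh, 35/29): 794.7 ÷ 1.2069 = 658.47 rpm
shaft C → shaft D (belt, 13.4/4.9): 658.47 ÷ 2.7347 = 240.78 rpm
shaft D → shaft E (belt, 244/212): 240.78 ÷ 1.1509 = 209.2 rpm
shaft E → the belt roller (belt, 15.1/2.2): 209.2 ÷ 6.8636 = 30.48 rpm

30.5 rpm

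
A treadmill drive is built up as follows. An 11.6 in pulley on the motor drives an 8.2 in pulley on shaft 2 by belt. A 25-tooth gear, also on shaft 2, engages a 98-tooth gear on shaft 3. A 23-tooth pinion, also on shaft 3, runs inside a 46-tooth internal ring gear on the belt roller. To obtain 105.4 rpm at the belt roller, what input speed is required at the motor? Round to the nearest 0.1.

Overall ratio R = 0.7069 × 3.92 × 2 = 5.5421.
Required input speed = output speed × R = 105.4 × 5.5421 = 584.13 rpm.

584.1 rpm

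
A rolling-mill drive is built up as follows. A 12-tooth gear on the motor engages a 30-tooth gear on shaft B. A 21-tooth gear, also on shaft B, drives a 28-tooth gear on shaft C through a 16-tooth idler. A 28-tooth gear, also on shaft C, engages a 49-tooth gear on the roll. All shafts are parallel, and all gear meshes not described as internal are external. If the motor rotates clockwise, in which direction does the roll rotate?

the motor → shaft B: external mesh, 1 reversal → CCW.
shaft B → shaft C: driver → idler → driven is 2 external meshes, 2 reversals → CCW.
shaft C → the roll: external mesh, 1 reversal → CW.
4 reversals in total — an even number — so the roll turns the same way as the motor.

clockwise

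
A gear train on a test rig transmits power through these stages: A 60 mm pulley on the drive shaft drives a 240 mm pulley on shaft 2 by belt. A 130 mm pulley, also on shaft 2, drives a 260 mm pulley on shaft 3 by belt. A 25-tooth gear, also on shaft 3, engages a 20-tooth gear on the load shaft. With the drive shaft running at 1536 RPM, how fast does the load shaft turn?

the drive shaft → shaft 2 (belt, 240/60): 1536 ÷ 4 = 384 RPM
shaft 2 → shaft 3 (belt, 260/130): 384 ÷ 2 = 192 RPM
shaft 3 → the load shaft (gear mesh, 20/25): 192 ÷ 0.8 = 240 RPM

240 RPM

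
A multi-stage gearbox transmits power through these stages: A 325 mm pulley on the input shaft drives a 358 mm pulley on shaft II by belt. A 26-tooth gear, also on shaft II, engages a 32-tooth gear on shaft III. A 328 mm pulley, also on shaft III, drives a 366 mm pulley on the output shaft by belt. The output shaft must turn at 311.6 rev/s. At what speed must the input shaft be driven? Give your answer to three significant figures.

Overall ratio R = 1.1015 × 1.2308 × 1.1159 = 1.5128.
Required input speed = output speed × R = 311.6 × 1.5128 = 471.39 rev/s.

471 rev/s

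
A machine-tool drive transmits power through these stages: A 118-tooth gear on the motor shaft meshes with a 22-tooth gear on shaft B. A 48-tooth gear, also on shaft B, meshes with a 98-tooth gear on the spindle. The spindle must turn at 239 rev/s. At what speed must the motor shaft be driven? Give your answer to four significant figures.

Overall ratio R = 0.18644 × 2.0417 = 0.38065.
Required input speed = output speed × R = 239 × 0.38065 = 90.975 rev/s.

90.98 rev/s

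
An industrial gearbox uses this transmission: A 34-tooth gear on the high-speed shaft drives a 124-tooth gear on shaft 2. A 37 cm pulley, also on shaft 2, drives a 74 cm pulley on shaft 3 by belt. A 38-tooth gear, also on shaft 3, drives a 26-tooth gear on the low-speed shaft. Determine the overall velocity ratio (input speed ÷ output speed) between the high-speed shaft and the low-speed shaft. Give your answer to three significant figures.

4.99

Each stage contributes driven/driver: gear mesh 124/34 = 3.6471, belt 74/37 = 2, gear mesh 26/38 = 0.68421.
Overall: 3.6471 × 2 × 0.68421 = 4.9907.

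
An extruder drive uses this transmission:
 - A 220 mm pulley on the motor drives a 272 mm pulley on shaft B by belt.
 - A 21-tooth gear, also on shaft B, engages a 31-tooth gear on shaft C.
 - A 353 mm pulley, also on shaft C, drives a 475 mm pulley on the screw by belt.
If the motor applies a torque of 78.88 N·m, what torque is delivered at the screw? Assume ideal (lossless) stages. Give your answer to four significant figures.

193.7 N·m

Belt: ratio = 272/220 = 1.2364; torque at shaft B = 78.88 × 1.2364 = 97.524 N·m.
Gear mesh: ratio = 31/21 = 1.4762; torque at shaft C = 97.524 × 1.4762 = 143.96 N·m.
Belt: ratio = 475/353 = 1.3456; torque at the screw = 143.96 × 1.3456 = 193.72 N·m.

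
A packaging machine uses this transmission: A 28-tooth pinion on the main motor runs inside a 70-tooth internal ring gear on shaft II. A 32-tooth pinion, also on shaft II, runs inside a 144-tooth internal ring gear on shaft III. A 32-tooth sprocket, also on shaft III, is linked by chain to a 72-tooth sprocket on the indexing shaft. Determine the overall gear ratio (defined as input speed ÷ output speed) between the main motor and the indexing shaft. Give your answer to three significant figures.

Each stage contributes driven/driver: internal gear 70/28 = 2.5, internal gear 144/32 = 4.5, chain 72/32 = 2.25.
Overall: 2.5 × 4.5 × 2.25 = 25.312.

25.3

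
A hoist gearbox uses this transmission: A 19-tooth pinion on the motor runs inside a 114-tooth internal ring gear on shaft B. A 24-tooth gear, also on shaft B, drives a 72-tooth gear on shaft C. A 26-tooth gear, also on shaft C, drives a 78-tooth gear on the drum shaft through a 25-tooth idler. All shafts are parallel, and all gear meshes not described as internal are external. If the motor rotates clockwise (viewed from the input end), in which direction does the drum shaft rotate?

counterclockwise

the motor → shaft B: internal mesh, same direction → CW.
shaft B → shaft C: external mesh, 1 reversal → CCW.
shaft C → the drum shaft: driver → idler → driven is 2 external meshes, 2 reversals → CCW.
3 reversals in total — an odd number — so the drum shaft turns opposite to the motor.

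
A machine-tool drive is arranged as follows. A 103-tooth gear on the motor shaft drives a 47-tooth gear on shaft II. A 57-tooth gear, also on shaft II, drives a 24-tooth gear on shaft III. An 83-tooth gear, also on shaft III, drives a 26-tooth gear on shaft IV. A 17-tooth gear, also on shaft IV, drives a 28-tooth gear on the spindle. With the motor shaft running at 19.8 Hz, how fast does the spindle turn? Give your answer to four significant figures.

Gear mesh: ratio = 47/103 = 0.45631, so shaft II turns at 19.8 / 0.45631 = 43.391 Hz.
Gear mesh: ratio = 24/57 = 0.42105, so shaft III turns at 43.391 / 0.42105 = 103.05 Hz.
Gear mesh: ratio = 26/83 = 0.31325, so shaft IV turns at 103.05 / 0.31325 = 328.98 Hz.
Gear mesh: ratio = 28/17 = 1.6471, so the spindle turns at 328.98 / 1.6471 = 199.74 Hz.

199.7 Hz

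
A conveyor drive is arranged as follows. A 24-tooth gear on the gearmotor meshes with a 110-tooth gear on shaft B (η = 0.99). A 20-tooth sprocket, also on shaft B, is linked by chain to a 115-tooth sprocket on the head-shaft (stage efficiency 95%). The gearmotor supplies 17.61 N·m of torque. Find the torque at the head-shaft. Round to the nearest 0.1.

436.5 N·m

gear mesh 110/24 = 4.5833 → τ = 17.61·4.5833·0.99 = 79.905 N·m
chain 115/20 = 5.75 → τ = 79.905·5.75·0.95 = 436.48 N·m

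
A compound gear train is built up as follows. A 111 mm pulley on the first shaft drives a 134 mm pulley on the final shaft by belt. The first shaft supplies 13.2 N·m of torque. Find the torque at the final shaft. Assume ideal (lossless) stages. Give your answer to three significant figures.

After the belt (134/111): 13.2 × 1.2072 = 15.935 N·m

15.9 N·m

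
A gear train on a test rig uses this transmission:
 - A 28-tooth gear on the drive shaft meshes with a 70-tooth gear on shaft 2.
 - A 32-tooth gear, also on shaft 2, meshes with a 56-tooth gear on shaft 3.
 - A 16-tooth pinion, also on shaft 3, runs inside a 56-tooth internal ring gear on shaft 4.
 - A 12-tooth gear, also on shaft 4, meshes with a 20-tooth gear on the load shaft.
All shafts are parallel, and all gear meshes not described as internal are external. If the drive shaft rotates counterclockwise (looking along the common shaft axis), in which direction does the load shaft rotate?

clockwise

the drive shaft → shaft 2: external mesh, 1 reversal → CW.
shaft 2 → shaft 3: external mesh, 1 reversal → CCW.
shaft 3 → shaft 4: internal mesh, same direction → CCW.
shaft 4 → the load shaft: external mesh, 1 reversal → CW.
3 reversals in total — an odd number — so the load shaft turns opposite to the drive shaft.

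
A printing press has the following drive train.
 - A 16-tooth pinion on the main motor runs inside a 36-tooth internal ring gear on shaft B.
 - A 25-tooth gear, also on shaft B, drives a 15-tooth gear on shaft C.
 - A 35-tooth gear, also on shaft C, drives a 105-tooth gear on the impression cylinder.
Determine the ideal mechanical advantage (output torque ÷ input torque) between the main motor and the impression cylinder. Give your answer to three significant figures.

4.05

Each stage contributes driven/driver: internal gear 36/16 = 2.25, gear mesh 15/25 = 0.6, gear mesh 105/35 = 3.
Overall: 2.25 × 0.6 × 3 = 4.05.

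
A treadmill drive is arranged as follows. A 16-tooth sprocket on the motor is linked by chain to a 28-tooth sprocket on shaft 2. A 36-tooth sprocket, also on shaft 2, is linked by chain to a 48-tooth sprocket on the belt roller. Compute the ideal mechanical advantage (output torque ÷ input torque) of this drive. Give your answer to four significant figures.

Each stage contributes driven/driver: chain 28/16 = 1.75, chain 48/36 = 1.3333.
Overall: 1.75 × 1.3333 = 2.3333.

2.333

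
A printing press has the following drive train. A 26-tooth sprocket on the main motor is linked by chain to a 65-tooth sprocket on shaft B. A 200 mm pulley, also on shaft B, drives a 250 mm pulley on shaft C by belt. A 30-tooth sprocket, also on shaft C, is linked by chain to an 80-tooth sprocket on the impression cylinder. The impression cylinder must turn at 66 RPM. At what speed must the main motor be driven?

550 RPM

Overall ratio R = 2.5 × 1.25 × 2.6667 = 8.3333.
Required input speed = output speed × R = 66 × 8.3333 = 550 RPM.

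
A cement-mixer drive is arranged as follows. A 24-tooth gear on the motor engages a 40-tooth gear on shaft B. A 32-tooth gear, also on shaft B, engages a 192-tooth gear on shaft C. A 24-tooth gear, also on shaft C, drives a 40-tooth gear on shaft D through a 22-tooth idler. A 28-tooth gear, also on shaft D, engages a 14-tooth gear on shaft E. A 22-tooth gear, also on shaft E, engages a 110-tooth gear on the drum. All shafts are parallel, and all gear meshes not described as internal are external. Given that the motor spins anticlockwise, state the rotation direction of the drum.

anticlockwise

the motor → shaft B: external mesh, 1 reversal → CW.
shaft B → shaft C: external mesh, 1 reversal → CCW.
shaft C → shaft D: driver → idler → driven is 2 external meshes, 2 reversals → CCW.
shaft D → shaft E: external mesh, 1 reversal → CW.
shaft E → the drum: external mesh, 1 reversal → CCW.
6 reversals in total — an even number — so the drum turns the same way as the motor.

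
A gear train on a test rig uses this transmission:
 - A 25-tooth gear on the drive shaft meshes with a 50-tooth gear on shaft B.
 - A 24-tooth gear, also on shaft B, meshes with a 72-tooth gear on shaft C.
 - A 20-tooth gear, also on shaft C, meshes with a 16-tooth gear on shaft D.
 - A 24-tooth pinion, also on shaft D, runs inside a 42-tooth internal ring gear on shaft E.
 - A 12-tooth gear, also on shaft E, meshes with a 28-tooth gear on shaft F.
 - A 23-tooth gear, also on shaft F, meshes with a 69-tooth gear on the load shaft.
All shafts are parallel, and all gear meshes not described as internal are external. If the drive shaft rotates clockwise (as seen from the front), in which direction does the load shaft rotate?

the drive shaft → shaft B: external mesh, 1 reversal → CCW.
shaft B → shaft C: external mesh, 1 reversal → CW.
shaft C → shaft D: external mesh, 1 reversal → CCW.
shaft D → shaft E: internal mesh, same direction → CCW.
shaft E → shaft F: external mesh, 1 reversal → CW.
shaft F → the load shaft: external mesh, 1 reversal → CCW.
5 reversals in total — an odd number — so the load shaft turns opposite to the drive shaft.

anticlockwise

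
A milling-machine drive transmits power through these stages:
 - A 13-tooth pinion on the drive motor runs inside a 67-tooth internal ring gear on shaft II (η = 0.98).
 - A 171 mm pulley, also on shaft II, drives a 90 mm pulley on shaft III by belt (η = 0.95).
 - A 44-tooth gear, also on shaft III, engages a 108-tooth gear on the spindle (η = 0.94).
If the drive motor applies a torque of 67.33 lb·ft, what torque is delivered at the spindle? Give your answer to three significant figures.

After the internal gear (67/13): 67.33 × 5.1538 × 0.98 = 340.07 lb·ft
After the belt (90/171): 340.07 × 0.52632 × 0.95 = 170.03 lb·ft
After the gear mesh (108/44): 170.03 × 2.4545 × 0.94 = 392.32 lb·ft

392 lb·ft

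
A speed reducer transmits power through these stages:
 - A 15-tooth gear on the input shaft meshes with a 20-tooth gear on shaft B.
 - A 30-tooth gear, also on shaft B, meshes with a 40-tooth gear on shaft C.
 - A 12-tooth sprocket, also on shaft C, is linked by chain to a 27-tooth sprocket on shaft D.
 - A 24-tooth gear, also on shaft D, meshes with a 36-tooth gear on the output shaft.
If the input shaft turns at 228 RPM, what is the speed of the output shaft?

the input shaft → shaft B (gear mesh, 20/15): 228 ÷ 1.3333 = 171 RPM
shaft B → shaft C (gear mesh, 40/30): 171 ÷ 1.3333 = 128.25 RPM
shaft C → shaft D (chain, 27/12): 128.25 ÷ 2.25 = 57 RPM
shaft D → the output shaft (gear mesh, 36/24): 57 ÷ 1.5 = 38 RPM

38 RPM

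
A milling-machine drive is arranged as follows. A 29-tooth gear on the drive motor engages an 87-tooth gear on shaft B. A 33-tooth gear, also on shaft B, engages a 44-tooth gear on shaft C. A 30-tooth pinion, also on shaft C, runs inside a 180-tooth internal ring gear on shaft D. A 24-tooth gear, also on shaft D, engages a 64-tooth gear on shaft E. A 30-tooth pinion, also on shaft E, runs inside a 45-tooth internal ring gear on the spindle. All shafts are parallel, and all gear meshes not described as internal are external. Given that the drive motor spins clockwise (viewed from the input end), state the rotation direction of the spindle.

the drive motor → shaft B: external mesh, 1 reversal → CCW.
shaft B → shaft C: external mesh, 1 reversal → CW.
shaft C → shaft D: internal mesh, same direction → CW.
shaft D → shaft E: external mesh, 1 reversal → CCW.
shaft E → the spindle: internal mesh, same direction → CCW.
3 reversals in total — an odd number — so the spindle turns opposite to the drive motor.

anticlockwise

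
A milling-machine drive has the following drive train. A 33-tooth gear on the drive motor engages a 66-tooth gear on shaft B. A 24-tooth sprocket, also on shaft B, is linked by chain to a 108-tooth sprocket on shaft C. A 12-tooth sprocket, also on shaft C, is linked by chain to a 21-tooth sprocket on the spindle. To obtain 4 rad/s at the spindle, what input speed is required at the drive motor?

63 rad/s

Overall ratio R = 2 × 4.5 × 1.75 = 15.75.
Required input speed = output speed × R = 4 × 15.75 = 63 rad/s.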